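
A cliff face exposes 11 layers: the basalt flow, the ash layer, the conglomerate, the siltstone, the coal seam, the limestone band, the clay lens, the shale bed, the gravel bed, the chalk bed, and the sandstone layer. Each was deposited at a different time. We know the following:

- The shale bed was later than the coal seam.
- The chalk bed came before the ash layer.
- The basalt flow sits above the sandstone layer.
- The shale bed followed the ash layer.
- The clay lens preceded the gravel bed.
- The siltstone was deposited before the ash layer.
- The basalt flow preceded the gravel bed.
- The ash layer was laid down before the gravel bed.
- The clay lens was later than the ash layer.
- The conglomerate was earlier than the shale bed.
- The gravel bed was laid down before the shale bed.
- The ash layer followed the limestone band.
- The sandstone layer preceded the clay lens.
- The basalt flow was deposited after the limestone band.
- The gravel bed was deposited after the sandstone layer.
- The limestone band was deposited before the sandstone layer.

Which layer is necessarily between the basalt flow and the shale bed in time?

Tracing the constraints gives the basalt flow → the gravel bed → the shale bed, so the gravel bed sits after the basalt flow and before the shale bed.
No other layer is forced both after the basalt flow and before the shale bed.

the gravel bed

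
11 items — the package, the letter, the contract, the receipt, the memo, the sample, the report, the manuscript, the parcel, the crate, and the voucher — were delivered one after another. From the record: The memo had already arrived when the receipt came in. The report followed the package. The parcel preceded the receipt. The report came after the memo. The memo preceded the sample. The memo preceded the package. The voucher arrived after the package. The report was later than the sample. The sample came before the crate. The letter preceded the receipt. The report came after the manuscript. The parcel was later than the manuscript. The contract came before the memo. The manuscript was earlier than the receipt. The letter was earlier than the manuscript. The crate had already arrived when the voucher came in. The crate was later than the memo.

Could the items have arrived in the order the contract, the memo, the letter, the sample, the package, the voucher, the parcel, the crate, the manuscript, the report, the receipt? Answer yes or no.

The constraints require the crate before the voucher, but in the proposed sequence the voucher appears ahead of the crate. That one violation is enough.

no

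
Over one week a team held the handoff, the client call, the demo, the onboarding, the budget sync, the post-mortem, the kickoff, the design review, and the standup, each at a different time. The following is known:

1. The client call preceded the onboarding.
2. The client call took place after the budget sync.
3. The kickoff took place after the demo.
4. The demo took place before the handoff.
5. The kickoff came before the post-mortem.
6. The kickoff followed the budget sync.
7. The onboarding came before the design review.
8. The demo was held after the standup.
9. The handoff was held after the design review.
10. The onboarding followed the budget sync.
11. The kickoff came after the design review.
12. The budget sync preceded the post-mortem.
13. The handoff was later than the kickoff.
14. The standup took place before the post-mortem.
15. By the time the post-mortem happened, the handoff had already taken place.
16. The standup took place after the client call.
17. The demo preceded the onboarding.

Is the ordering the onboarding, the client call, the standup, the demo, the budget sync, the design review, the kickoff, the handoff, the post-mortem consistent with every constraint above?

The constraints require the demo before the onboarding, but in the proposed sequence the onboarding appears ahead of the demo. That one violation is enough.

no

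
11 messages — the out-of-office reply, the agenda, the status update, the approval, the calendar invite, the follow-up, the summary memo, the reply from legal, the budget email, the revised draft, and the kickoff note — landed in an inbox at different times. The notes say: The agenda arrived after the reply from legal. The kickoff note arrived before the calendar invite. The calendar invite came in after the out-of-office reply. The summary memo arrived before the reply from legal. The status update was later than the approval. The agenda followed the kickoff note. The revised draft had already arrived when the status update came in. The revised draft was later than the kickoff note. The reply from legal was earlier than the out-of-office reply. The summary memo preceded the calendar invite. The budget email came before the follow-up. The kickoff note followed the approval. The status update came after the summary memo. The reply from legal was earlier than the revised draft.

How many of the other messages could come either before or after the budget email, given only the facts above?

Forced after the budget email: the follow-up.
That leaves the agenda, the approval, the calendar invite, the kickoff note, the out-of-office reply, the reply from legal, the revised draft, the status update, and the summary memo with no forced order relative to the budget email — 9.

9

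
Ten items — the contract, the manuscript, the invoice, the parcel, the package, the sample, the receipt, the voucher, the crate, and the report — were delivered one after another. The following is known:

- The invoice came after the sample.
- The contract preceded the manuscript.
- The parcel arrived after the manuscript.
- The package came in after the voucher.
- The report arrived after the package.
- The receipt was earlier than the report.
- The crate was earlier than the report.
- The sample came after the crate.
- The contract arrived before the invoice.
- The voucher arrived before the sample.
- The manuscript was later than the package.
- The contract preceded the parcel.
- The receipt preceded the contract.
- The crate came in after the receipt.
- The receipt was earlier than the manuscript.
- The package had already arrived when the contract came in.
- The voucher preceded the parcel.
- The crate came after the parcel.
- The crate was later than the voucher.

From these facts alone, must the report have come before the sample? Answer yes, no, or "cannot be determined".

cannot be determined

No chain of stated constraints runs from the report to the sample, and none runs from the sample to the report either.
So the relative order of the report and the sample is not fixed by the given facts.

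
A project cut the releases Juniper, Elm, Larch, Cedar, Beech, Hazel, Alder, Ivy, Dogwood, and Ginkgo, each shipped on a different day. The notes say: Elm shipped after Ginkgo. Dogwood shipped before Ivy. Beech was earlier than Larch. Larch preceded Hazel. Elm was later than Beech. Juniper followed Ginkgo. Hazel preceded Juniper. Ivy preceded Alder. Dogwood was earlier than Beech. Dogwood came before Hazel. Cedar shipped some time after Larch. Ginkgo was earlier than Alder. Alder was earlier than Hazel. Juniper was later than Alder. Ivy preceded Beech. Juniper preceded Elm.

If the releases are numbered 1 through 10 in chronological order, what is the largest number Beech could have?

Beech must come before Cedar, Elm, Hazel, Juniper, and Larch — 5 releases forced after it.
Everything else can be placed before Beech in some valid order, so Beech can sit as late as position 10 − 5 = 5.

5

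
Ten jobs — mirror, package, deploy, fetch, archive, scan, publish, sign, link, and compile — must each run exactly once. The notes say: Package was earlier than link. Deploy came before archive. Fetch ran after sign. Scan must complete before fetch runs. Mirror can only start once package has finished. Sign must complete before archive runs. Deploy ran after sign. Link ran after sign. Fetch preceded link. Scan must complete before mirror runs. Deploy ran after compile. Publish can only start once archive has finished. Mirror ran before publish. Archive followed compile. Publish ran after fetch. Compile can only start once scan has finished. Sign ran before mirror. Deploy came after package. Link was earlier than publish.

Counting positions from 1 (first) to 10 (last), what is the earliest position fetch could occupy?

Scan and sign must both come before fetch — 2 forced predecessors.
Nothing else is forced ahead of fetch, so its earliest slot is position 2 + 1 = 3.

3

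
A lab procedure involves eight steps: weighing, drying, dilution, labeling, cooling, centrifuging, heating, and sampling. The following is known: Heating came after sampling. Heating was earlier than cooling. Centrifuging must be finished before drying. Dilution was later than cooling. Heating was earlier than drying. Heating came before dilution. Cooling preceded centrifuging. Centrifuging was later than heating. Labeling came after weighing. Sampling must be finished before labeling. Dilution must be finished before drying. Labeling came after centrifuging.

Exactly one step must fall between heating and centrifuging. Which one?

Tracing the constraints gives heating → cooling → centrifuging, so cooling sits after heating and before centrifuging.
No other step is forced both after heating and before centrifuging.

cooling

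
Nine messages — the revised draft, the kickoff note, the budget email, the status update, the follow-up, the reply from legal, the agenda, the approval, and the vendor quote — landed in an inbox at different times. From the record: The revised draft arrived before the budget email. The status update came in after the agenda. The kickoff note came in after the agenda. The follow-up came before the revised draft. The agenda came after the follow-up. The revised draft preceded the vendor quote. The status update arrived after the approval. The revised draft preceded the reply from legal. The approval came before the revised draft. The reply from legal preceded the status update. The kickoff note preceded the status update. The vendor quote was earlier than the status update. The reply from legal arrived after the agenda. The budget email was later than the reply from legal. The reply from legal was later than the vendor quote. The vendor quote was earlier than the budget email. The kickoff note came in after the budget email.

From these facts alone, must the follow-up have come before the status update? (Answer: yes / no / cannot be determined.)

Chain the constraints: the follow-up → the agenda → the status update. Each link is directly stated, so the follow-up comes before the status update.

yes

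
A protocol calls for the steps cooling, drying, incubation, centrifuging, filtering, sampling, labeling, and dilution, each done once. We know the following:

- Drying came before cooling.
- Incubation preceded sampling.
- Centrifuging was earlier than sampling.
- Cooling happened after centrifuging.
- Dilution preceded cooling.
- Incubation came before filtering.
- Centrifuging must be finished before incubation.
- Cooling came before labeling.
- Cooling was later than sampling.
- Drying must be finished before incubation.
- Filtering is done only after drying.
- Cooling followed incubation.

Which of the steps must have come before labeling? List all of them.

Directly stated before labeling: cooling.
Centrifuging reaches labeling via centrifuging → cooling → labeling.
Dilution reaches labeling via dilution → cooling → labeling.
Drying reaches labeling via drying → cooling → labeling.
Likewise incubation and sampling each reach labeling by chaining the stated constraints.

centrifuging, cooling, dilution, drying, incubation, sampling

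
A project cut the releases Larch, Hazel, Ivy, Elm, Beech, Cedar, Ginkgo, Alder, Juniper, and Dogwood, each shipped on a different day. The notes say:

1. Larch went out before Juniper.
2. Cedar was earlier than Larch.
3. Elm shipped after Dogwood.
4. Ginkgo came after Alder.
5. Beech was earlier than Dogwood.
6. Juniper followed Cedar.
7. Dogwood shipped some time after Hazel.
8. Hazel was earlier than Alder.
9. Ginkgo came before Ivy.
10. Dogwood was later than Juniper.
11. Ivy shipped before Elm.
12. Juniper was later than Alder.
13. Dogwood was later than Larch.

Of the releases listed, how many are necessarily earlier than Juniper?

Directly stated before Juniper: Alder, Cedar, and Larch.
Hazel reaches Juniper via Hazel → Alder → Juniper.
No chain forces Ginkgo (or any of the others) ahead of Juniper.
That's Alder, Cedar, Hazel, and Larch — 4 in all.

4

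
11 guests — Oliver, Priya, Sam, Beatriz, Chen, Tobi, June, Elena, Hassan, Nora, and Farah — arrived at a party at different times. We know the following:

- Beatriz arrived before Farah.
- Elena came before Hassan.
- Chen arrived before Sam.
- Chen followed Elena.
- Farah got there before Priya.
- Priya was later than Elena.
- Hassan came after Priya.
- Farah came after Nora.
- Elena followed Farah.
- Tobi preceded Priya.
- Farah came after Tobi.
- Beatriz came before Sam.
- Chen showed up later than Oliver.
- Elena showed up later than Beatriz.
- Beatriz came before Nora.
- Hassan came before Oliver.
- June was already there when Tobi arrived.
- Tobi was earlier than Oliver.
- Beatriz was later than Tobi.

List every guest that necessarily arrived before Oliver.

Beatriz, Elena, Farah, Hassan, June, Nora, Priya, Tobi

Directly stated before Oliver: Hassan and Tobi.
Beatriz reaches Oliver via Beatriz → Elena → Hassan → Oliver.
Elena reaches Oliver via Elena → Hassan → Oliver.
Farah reaches Oliver via Farah → Elena → Hassan → Oliver.
Likewise June, Nora, and Priya each reach Oliver by chaining the stated constraints.
No chain forces Chen (or any of the others) ahead of Oliver.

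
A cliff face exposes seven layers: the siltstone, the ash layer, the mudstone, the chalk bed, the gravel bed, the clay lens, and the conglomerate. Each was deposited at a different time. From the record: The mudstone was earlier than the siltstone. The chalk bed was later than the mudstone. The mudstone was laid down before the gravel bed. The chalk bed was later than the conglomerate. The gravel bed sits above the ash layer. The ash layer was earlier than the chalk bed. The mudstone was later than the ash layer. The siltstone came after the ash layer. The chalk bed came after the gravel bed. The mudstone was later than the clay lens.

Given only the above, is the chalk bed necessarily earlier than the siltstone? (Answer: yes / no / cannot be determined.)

No chain of stated constraints runs from the chalk bed to the siltstone, and none runs from the siltstone to the chalk bed either.
So the relative order of the chalk bed and the siltstone is not fixed by the given facts.

cannot be determined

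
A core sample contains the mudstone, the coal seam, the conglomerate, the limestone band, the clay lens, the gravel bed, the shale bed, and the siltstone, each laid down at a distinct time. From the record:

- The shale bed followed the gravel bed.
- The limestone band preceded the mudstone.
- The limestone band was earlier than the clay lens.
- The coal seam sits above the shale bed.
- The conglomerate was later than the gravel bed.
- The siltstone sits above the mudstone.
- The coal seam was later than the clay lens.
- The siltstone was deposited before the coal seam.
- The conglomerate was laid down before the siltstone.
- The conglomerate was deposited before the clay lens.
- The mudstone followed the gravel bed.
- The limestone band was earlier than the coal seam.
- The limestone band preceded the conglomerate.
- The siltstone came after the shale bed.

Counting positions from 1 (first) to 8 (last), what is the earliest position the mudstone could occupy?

3

The gravel bed and the limestone band must both come before the mudstone — 2 forced predecessors.
Nothing else is forced ahead of the mudstone, so its earliest slot is position 2 + 1 = 3.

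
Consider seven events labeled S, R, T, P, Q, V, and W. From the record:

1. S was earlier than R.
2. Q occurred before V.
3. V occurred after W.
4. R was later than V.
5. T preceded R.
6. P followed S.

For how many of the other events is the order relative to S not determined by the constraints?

4

Forced after S: P and R.
That leaves Q, T, V, and W with no forced order relative to S — 4.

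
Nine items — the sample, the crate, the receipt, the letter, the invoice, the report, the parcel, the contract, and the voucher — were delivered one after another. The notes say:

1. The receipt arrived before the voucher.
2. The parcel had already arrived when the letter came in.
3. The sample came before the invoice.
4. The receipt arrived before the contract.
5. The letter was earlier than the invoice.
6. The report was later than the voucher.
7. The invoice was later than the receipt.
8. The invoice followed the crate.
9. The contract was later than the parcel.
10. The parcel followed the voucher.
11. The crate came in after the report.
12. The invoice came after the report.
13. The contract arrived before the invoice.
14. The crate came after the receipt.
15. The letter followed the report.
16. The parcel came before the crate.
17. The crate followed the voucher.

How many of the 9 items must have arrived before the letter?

4

Directly stated before the letter: the parcel and the report.
The receipt reaches the letter via the receipt → the voucher → the parcel → the letter.
The voucher reaches the letter via the voucher → the parcel → the letter.
No chain forces the contract (or any of the others) ahead of the letter.
That's the parcel, the receipt, the report, and the voucher — 4 in all.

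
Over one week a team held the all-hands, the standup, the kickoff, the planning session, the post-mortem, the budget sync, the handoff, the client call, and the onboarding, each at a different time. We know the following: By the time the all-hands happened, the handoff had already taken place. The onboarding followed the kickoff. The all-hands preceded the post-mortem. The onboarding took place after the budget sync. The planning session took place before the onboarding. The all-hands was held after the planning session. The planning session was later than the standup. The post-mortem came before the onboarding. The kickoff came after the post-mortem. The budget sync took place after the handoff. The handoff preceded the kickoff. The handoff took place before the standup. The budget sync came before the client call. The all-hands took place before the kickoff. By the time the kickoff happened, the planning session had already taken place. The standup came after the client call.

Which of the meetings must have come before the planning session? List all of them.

the budget sync, the client call, the handoff, the standup

Directly stated before the planning session: the standup.
The budget sync reaches the planning session via the budget sync → the client call → the standup → the planning session.
The client call reaches the planning session via the client call → the standup → the planning session.
The handoff reaches the planning session via the handoff → the standup → the planning session.
No chain forces the onboarding (or any of the others) ahead of the planning session.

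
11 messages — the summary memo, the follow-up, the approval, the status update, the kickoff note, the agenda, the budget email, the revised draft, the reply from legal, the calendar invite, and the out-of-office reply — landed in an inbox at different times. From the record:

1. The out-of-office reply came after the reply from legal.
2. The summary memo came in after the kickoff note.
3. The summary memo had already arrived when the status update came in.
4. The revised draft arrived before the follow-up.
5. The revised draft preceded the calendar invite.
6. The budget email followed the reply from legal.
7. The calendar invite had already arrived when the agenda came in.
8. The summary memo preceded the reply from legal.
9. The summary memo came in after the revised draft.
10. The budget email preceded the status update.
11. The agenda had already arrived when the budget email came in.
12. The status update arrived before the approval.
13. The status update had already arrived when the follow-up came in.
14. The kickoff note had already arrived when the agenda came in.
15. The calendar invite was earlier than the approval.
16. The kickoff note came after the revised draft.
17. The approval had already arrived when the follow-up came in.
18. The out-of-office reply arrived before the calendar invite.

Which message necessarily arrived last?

Every other message has a chain of constraints placing it before the follow-up, so the follow-up is last.

the follow-up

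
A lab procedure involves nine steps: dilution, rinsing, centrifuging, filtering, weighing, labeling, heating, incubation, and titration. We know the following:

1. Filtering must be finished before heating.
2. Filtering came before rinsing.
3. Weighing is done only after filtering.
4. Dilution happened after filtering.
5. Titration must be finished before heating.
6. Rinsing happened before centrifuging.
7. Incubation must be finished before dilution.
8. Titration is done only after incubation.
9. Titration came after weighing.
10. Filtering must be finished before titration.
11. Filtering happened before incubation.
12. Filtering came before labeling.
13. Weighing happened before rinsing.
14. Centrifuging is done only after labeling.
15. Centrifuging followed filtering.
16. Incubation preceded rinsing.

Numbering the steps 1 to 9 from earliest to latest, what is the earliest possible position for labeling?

2

Filtering must come before labeling — 1 forced predecessor.
Nothing else is forced ahead of labeling, so its earliest slot is position 1 + 1 = 2.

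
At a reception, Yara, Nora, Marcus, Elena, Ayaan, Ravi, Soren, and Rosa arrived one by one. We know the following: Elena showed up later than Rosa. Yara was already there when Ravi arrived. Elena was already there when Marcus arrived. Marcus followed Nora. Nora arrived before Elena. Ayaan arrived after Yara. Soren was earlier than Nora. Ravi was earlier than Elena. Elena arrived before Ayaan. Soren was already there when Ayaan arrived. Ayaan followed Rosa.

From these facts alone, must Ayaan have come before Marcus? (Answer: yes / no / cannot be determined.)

cannot be determined

No chain of stated constraints runs from Ayaan to Marcus, and none runs from Marcus to Ayaan either.
So the relative order of Ayaan and Marcus is not fixed by the given facts.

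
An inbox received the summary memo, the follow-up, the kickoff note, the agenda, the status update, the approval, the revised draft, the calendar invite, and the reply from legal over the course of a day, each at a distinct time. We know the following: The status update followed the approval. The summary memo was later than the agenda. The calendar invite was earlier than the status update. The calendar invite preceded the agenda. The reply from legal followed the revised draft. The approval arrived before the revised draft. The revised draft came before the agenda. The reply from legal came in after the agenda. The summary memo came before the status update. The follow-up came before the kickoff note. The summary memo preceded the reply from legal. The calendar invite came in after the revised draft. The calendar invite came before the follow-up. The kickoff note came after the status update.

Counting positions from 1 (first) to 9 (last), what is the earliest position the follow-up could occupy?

4

The approval, the calendar invite, and the revised draft must all come before the follow-up — 3 forced predecessors.
Nothing else is forced ahead of the follow-up, so its earliest slot is position 3 + 1 = 4.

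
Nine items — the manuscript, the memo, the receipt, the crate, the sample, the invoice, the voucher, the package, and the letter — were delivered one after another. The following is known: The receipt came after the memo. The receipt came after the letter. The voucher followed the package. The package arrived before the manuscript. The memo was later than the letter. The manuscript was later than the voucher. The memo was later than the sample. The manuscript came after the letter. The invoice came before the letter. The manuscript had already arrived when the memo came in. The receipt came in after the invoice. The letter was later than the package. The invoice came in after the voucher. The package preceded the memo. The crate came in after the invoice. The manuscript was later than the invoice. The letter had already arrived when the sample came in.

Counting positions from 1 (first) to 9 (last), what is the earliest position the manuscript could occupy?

The invoice, the letter, the package, and the voucher must all come before the manuscript — 4 forced predecessors.
Nothing else is forced ahead of the manuscript, so its earliest slot is position 4 + 1 = 5.

5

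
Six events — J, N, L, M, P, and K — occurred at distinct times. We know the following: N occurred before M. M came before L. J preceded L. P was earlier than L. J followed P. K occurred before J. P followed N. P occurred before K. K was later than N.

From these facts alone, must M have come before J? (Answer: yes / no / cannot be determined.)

No chain of stated constraints runs from M to J, and none runs from J to M either.
So the relative order of M and J is not fixed by the given facts.

cannot be determined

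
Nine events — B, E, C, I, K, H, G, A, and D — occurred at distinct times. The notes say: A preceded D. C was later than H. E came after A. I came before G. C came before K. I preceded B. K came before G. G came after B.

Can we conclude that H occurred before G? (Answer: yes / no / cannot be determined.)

Chain the constraints: H → C → K → G. Each link is directly stated, so H comes before G.

yes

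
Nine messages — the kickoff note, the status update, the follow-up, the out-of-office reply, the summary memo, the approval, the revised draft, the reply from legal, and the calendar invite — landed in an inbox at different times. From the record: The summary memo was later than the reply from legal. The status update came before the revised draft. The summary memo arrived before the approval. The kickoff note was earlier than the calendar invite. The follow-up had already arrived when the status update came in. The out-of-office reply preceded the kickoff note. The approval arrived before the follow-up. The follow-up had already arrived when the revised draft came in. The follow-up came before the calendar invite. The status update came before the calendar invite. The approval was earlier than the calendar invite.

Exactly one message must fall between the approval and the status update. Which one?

the follow-up

Tracing the constraints gives the approval → the follow-up → the status update, so the follow-up sits after the approval and before the status update.
No other message is forced both after the approval and before the status update.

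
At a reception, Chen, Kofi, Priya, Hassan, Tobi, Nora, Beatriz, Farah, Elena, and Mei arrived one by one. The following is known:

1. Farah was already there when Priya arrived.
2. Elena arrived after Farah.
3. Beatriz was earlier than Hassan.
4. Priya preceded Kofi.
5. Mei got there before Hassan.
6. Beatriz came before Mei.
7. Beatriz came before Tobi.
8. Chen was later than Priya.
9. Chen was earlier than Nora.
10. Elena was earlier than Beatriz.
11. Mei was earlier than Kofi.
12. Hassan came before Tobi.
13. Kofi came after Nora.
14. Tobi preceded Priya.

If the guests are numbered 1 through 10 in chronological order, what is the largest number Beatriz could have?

Beatriz must come before Chen, Hassan, Kofi, Mei, Nora, Priya, and Tobi — 7 guests forced after them.
Everything else can be placed before Beatriz in some valid order, so Beatriz can sit as late as position 10 − 7 = 3.

3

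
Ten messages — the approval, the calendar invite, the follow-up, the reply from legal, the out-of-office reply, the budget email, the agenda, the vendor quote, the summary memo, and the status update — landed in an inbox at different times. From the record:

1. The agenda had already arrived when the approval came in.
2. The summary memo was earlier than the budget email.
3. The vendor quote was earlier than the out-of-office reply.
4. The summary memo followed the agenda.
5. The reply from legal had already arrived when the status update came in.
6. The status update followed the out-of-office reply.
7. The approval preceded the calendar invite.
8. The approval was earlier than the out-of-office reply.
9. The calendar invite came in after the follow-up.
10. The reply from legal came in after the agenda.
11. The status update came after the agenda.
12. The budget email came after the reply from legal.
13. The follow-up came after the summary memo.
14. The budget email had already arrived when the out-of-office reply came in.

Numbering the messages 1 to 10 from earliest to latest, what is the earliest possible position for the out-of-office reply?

7

The agenda, the approval, the budget email, the reply from legal, the summary memo, and the vendor quote must all come before the out-of-office reply — 6 forced predecessors.
Nothing else is forced ahead of the out-of-office reply, so its earliest slot is position 6 + 1 = 7.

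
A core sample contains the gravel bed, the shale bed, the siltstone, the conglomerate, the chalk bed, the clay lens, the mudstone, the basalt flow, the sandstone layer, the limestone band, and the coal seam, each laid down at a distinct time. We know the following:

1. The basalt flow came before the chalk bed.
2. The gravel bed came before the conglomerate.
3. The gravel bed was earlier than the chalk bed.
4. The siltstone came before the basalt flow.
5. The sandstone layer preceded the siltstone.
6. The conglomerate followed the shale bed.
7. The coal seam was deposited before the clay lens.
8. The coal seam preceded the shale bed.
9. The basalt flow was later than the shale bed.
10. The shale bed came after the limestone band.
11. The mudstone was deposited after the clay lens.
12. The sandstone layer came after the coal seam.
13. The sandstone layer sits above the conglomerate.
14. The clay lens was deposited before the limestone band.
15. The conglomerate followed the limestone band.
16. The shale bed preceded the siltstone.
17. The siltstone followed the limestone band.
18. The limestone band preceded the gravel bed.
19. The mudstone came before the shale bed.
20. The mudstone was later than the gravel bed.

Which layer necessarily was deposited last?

the chalk bed

Every other layer has a chain of constraints placing it before the chalk bed, so the chalk bed is last.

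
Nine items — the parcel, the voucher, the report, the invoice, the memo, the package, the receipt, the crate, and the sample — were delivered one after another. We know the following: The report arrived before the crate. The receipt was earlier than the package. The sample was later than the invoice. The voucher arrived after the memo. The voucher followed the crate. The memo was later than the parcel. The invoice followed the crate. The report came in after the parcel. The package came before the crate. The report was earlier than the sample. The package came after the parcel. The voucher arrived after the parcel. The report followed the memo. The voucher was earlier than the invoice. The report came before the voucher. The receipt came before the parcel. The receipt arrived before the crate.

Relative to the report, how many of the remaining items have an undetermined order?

Forced before the report: the memo, the parcel, and the receipt; forced after the report: the crate, the invoice, the sample, and the voucher.
That leaves the package with no forced order relative to the report — 1.

1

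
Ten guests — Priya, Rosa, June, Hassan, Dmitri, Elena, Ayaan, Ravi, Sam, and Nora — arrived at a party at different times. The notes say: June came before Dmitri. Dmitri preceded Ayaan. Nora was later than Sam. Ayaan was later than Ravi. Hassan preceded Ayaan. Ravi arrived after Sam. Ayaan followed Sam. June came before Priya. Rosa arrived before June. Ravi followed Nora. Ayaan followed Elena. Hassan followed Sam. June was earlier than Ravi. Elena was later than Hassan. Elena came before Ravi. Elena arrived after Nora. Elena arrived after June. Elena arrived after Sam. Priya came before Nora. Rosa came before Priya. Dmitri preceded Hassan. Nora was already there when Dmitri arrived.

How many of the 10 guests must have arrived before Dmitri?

5

Directly stated before Dmitri: June and Nora.
Priya reaches Dmitri via Priya → Nora → Dmitri.
Rosa reaches Dmitri via Rosa → June → Dmitri.
Sam reaches Dmitri via Sam → Nora → Dmitri.
That's June, Nora, Priya, Rosa, and Sam — 5 in all.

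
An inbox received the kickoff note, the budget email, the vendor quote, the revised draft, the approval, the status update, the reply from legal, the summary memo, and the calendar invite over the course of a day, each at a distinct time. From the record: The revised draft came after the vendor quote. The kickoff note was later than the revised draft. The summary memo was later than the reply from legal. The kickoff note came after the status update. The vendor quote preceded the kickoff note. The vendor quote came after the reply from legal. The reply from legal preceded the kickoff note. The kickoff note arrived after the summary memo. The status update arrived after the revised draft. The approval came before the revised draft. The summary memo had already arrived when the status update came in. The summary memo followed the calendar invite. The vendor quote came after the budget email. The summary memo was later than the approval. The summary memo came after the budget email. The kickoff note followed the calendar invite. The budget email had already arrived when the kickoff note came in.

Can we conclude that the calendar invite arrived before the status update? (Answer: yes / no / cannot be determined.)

Chain the constraints: the calendar invite → the summary memo → the status update. Each link is directly stated, so the calendar invite comes before the status update.

yes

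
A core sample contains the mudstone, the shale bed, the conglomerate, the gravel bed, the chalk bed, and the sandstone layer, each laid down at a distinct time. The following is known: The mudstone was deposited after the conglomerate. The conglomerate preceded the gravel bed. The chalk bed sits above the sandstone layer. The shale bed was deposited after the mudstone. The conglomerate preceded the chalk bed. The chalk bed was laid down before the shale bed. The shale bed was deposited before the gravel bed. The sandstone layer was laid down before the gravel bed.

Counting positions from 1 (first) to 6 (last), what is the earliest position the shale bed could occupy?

5

The chalk bed, the conglomerate, the mudstone, and the sandstone layer must all come before the shale bed — 4 forced predecessors.
Nothing else is forced ahead of the shale bed, so its earliest slot is position 4 + 1 = 5.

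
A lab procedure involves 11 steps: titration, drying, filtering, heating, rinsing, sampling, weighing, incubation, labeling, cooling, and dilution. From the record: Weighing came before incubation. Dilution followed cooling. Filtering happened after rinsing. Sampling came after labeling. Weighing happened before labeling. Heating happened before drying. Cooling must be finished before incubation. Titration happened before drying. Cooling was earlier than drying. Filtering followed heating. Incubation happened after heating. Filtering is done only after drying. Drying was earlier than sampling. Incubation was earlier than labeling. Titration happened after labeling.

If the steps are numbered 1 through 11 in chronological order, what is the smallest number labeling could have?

Cooling, heating, incubation, and weighing must all come before labeling — 4 forced predecessors.
Nothing else is forced ahead of labeling, so its earliest slot is position 4 + 1 = 5.

5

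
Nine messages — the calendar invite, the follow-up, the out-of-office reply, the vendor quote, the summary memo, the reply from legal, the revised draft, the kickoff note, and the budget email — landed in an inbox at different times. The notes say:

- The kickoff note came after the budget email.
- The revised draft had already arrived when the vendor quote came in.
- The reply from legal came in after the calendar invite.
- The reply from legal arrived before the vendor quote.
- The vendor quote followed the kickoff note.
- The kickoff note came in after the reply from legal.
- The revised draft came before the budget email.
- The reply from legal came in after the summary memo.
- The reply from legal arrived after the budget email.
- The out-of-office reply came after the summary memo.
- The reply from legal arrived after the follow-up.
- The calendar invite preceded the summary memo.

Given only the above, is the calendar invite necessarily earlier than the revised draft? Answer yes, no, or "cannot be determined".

cannot be determined

No chain of stated constraints runs from the calendar invite to the revised draft, and none runs from the revised draft to the calendar invite either.
So the relative order of the calendar invite and the revised draft is not fixed by the given facts.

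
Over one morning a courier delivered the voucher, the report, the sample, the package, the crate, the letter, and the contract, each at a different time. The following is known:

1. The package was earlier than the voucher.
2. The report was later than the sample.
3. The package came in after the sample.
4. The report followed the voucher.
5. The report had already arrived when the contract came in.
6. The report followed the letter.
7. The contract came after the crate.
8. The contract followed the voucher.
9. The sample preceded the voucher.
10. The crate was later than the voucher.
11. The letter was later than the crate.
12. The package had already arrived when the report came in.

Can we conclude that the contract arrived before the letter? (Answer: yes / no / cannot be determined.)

Tracing the constraints gives the letter → the report → the contract, so the letter must come before the contract.
That means the contract cannot be before the letter.

no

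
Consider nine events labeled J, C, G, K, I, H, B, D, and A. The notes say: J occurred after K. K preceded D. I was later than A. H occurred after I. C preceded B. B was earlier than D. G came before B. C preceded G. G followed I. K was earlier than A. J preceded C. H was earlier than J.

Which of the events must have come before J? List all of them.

A, H, I, K

Directly stated before J: H and K.
A reaches J via A → I → H → J.
I reaches J via I → H → J.
No chain forces C (or any of the others) ahead of J.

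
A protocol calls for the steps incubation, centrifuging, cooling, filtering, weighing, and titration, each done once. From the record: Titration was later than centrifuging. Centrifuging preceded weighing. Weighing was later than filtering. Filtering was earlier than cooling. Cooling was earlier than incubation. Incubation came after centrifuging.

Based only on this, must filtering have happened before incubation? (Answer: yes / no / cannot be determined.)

yes

Chain the constraints: filtering → cooling → incubation. Each link is directly stated, so filtering comes before incubation.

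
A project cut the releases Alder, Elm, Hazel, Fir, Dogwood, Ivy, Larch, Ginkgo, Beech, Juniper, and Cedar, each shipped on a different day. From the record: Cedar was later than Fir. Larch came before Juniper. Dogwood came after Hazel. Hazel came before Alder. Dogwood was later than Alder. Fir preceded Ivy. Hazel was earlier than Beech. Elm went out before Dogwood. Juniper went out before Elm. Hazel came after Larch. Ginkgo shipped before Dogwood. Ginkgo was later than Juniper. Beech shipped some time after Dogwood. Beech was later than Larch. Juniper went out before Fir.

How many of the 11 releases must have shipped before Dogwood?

6

Directly stated before Dogwood: Alder, Elm, Ginkgo, and Hazel.
Juniper reaches Dogwood via Juniper → Ginkgo → Dogwood.
Larch reaches Dogwood via Larch → Hazel → Dogwood.
No chain forces Fir (or any of the others) ahead of Dogwood.
That's Alder, Elm, Ginkgo, Hazel, Juniper, and Larch — 6 in all.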